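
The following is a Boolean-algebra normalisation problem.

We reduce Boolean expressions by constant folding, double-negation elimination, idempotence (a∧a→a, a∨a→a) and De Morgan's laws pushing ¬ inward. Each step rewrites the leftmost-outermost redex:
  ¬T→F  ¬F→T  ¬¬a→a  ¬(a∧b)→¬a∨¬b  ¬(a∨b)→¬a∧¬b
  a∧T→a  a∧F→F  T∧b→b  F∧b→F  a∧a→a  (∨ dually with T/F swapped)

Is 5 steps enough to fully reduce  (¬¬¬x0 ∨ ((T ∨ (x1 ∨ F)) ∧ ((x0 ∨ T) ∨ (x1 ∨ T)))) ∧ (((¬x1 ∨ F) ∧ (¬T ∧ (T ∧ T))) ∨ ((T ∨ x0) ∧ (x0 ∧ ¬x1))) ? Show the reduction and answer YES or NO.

Answer: NO — after 5 steps the term is (¬x0 ∨ T) ∧ (((¬x1 ∨ F) ∧ (¬T ∧ (T ∧ T))) ∨ ((T ∨ x0) ∧ (x0 ∧ ¬x1))), not yet normal

Working:
  start: (¬¬¬x0 ∨ ((T ∨ (x1 ∨ F)) ∧ ((x0 ∨ T) ∨ (x1 ∨ T)))) ∧ (((¬x1 ∨ F) ∧ (¬T ∧ (T ∧ T))) ∨ ((T ∨ x0) ∧ (x0 ∧ ¬x1)))
  step 1: (¬x0 ∨ ((T ∨ (x1 ∨ F)) ∧ ((x0 ∨ T) ∨ (x1 ∨ T)))) ∧ (((¬x1 ∨ F) ∧ (¬T ∧ (T ∧ T))) ∨ ((T ∨ x0) ∧ (x0 ∧ ¬x1)))
  step 2: (¬x0 ∨ (T ∧ ((x0 ∨ T) ∨ (x1 ∨ T)))) ∧ (((¬x1 ∨ F) ∧ (¬T ∧ (T ∧ T))) ∨ ((T ∨ x0) ∧ (x0 ∧ ¬x1)))
  step 3: (¬x0 ∨ ((x0 ∨ T) ∨ (x1 ∨ T))) ∧ (((¬x1 ∨ F) ∧ (¬T ∧ (T ∧ T))) ∨ ((T ∨ x0) ∧ (x0 ∧ ¬x1)))
  step 4: (¬x0 ∨ (T ∨ (x1 ∨ T))) ∧ (((¬x1 ∨ F) ∧ (¬T ∧ (T ∧ T))) ∨ ((T ∨ x0) ∧ (x0 ∧ ¬x1)))
  step 5: (¬x0 ∨ T) ∧ (((¬x1 ∨ F) ∧ (¬T ∧ (T ∧ T))) ∨ ((T ∨ x0) ∧ (x0 ∧ ¬x1)))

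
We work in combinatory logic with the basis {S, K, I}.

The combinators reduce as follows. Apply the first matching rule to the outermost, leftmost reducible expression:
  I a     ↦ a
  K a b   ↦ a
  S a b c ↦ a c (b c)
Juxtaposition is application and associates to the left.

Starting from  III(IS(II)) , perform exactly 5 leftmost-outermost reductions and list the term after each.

  start: III(IS(II))
  →1  II(IS(II))
  →2  I(IS(II))
  →3  IS(II)
  →4  S(II)
  →5  SI

Answer: after 5 steps: SI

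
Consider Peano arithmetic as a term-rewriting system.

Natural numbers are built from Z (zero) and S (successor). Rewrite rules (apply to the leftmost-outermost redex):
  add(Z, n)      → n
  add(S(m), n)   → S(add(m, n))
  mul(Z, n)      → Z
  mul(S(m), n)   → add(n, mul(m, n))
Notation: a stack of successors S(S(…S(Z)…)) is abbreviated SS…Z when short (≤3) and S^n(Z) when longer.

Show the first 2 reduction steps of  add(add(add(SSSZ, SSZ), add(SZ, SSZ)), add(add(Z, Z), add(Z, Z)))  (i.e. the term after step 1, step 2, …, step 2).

  start: add(add(add(SSSZ, SSZ), add(SZ, SSZ)), add(add(Z, Z), add(Z, Z)))
  [1] add(add(S(add(SSZ, SSZ)), add(SZ, SSZ)), add(add(Z, Z), add(Z, Z)))
  [2] add(S(add(add(SSZ, SSZ), add(SZ, SSZ))), add(add(Z, Z), add(Z, Z)))

Answer: after 2 steps: add(S(add(add(SSZ, SSZ), add(SZ, SSZ))), add(add(Z, Z), add(Z, Z)))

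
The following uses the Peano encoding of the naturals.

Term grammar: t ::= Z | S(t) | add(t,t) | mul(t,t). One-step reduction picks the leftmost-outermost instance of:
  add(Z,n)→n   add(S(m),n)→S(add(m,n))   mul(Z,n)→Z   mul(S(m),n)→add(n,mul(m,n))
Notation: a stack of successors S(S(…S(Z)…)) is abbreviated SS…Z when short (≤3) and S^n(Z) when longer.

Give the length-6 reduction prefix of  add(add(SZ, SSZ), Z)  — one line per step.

Answer: after 6 steps: SSSZ

Derivation:
  start: add(add(SZ, SSZ), Z)
  [1] add(S(add(Z, SSZ)), Z)
  [2] S(add(add(Z, SSZ), Z))
  [3] S(add(SSZ, Z))
  [4] S(S(add(SZ, Z)))
  [5] S(S(S(add(Z, Z))))
  [6] SSSZ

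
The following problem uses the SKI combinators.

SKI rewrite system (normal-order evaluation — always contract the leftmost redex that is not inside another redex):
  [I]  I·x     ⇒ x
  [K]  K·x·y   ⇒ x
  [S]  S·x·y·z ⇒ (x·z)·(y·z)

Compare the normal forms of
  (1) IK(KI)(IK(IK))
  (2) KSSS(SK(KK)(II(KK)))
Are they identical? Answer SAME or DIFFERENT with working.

Answer: DIFFERENT — A ⇓ KI, B ⇓ SS(KK)

Reduction:
Term A:
  start: IK(KI)(IK(IK))
  →1  K(KI)(IK(IK))
  →2  KI

Term B:
  start: KSSS(SK(KK)(II(KK)))
  →1  SS(SK(KK)(II(KK)))
  →2  SS(K(II(KK))(KK(II(KK))))
  →3  SS(II(KK))
  →4  SS(I(KK))
  →5  SS(KK)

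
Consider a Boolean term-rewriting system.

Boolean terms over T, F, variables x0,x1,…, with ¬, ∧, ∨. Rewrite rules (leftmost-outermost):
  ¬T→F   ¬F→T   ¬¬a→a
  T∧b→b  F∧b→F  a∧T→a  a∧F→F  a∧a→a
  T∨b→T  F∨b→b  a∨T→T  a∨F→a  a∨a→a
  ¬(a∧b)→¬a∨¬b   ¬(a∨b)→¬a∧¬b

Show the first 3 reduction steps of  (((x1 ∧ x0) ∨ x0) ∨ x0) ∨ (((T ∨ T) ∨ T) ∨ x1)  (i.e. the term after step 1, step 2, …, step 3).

Answer: after 3 steps: T

Working:
  start: (((x1 ∧ x0) ∨ x0) ∨ x0) ∨ (((T ∨ T) ∨ T) ∨ x1)
  step 1: (((x1 ∧ x0) ∨ x0) ∨ x0) ∨ (T ∨ x1)
  step 2: (((x1 ∧ x0) ∨ x0) ∨ x0) ∨ T
  step 3: T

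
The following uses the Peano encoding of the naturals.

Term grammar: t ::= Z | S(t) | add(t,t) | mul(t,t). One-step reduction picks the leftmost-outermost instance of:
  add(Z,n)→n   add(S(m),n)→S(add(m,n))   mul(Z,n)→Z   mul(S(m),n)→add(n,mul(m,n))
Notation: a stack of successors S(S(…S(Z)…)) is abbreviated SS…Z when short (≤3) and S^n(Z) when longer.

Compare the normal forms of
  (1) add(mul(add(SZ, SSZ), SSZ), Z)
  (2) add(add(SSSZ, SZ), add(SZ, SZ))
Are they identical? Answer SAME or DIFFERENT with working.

Answer: SAME — A ⇓ S^6(Z), B ⇓ S^6(Z)

Reduction:
Term A:
  start: add(mul(add(SZ, SSZ), SSZ), Z)
  step 1: add(mul(S(add(Z, SSZ)), SSZ), Z)
  step 2: add(add(SSZ, mul(add(Z, SSZ), SSZ)), Z)
  step 3: add(S(add(SZ, mul(add(Z, SSZ), SSZ))), Z)
  step 4: S(add(add(SZ, mul(add(Z, SSZ), SSZ)), Z))
  step 5: S(add(S(add(Z, mul(add(Z, SSZ), SSZ))), Z))
  step 6: S(S(add(add(Z, mul(add(Z, SSZ), SSZ)), Z)))
  step 7: S(S(add(mul(add(Z, SSZ), SSZ), Z)))
  step 8: S(S(add(mul(SSZ, SSZ), Z)))
  step 9: S(S(add(add(SSZ, mul(SZ, SSZ)), Z)))
  step 10: S(S(add(S(add(SZ, mul(SZ, SSZ))), Z)))
  step 11: S(S(S(add(add(SZ, mul(SZ, SSZ)), Z))))
  step 12: S(S(S(add(S(add(Z, mul(SZ, SSZ))), Z))))
  step 13: S(S(S(S(add(add(Z, mul(SZ, SSZ)), Z)))))
  step 14: S(S(S(S(add(mul(SZ, SSZ), Z)))))
  step 15: S(S(S(S(add(add(SSZ, mul(Z, SSZ)), Z)))))
  step 16: S(S(S(S(add(S(add(SZ, mul(Z, SSZ))), Z)))))
  step 17: S(S(S(S(S(add(add(SZ, mul(Z, SSZ)), Z))))))
  step 18: S(S(S(S(S(add(S(add(Z, mul(Z, SSZ))), Z))))))
  step 19: S(S(S(S(S(S(add(add(Z, mul(Z, SSZ)), Z)))))))
  step 20: S(S(S(S(S(S(add(mul(Z, SSZ), Z)))))))
  step 21: S(S(S(S(S(S(add(Z, Z)))))))
  step 22: S^6(Z)

Term B:
  start: add(add(SSSZ, SZ), add(SZ, SZ))
  step 1: add(S(add(SSZ, SZ)), add(SZ, SZ))
  step 2: S(add(add(SSZ, SZ), add(SZ, SZ)))
  step 3: S(add(S(add(SZ, SZ)), add(SZ, SZ)))
  step 4: S(S(add(add(SZ, SZ), add(SZ, SZ))))
  step 5: S(S(add(S(add(Z, SZ)), add(SZ, SZ))))
  step 6: S(S(S(add(add(Z, SZ), add(SZ, SZ)))))
  step 7: S(S(S(add(SZ, add(SZ, SZ)))))
  step 8: S(S(S(S(add(Z, add(SZ, SZ))))))
  step 9: S(S(S(S(add(SZ, SZ)))))
  step 10: S(S(S(S(S(add(Z, SZ))))))
  step 11: S^6(Z)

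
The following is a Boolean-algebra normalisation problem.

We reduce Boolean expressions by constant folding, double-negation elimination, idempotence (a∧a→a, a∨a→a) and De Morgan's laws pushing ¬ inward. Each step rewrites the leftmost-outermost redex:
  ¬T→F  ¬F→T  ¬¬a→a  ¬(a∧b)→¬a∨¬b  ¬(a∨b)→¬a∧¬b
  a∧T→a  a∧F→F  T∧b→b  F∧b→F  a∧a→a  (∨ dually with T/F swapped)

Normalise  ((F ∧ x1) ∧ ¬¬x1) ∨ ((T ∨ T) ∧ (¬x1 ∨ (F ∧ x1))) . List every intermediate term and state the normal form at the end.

  start: ((F ∧ x1) ∧ ¬¬x1) ∨ ((T ∨ T) ∧ (¬x1 ∨ (F ∧ x1)))
  step 1: (F ∧ ¬¬x1) ∨ ((T ∨ T) ∧ (¬x1 ∨ (F ∧ x1)))
  step 2: F ∨ ((T ∨ T) ∧ (¬x1 ∨ (F ∧ x1)))
  step 3: (T ∨ T) ∧ (¬x1 ∨ (F ∧ x1))
  step 4: T ∧ (¬x1 ∨ (F ∧ x1))
  step 5: ¬x1 ∨ (F ∧ x1)
  step 6: ¬x1 ∨ F
  step 7: ¬x1

Answer: normal form = ¬x1  (in 7 steps)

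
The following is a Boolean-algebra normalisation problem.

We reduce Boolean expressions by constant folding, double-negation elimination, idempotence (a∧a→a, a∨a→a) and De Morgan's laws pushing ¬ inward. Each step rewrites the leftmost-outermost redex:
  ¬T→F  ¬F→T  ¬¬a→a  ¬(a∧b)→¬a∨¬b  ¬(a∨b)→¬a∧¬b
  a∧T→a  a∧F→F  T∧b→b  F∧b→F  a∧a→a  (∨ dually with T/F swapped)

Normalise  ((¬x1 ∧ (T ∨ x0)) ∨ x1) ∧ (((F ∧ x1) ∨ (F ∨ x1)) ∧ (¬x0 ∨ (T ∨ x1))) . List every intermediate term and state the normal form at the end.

Answer: normal form = (¬x1 ∨ x1) ∧ x1  (in 8 steps)

Derivation:
  start: ((¬x1 ∧ (T ∨ x0)) ∨ x1) ∧ (((F ∧ x1) ∨ (F ∨ x1)) ∧ (¬x0 ∨ (T ∨ x1)))
  [1] ((¬x1 ∧ T) ∨ x1) ∧ (((F ∧ x1) ∨ (F ∨ x1)) ∧ (¬x0 ∨ (T ∨ x1)))
  [2] (¬x1 ∨ x1) ∧ (((F ∧ x1) ∨ (F ∨ x1)) ∧ (¬x0 ∨ (T ∨ x1)))
  [3] (¬x1 ∨ x1) ∧ ((F ∨ (F ∨ x1)) ∧ (¬x0 ∨ (T ∨ x1)))
  [4] (¬x1 ∨ x1) ∧ ((F ∨ x1) ∧ (¬x0 ∨ (T ∨ x1)))
  [5] (¬x1 ∨ x1) ∧ (x1 ∧ (¬x0 ∨ (T ∨ x1)))
  [6] (¬x1 ∨ x1) ∧ (x1 ∧ (¬x0 ∨ T))
  [7] (¬x1 ∨ x1) ∧ (x1 ∧ T)
  [8] (¬x1 ∨ x1) ∧ x1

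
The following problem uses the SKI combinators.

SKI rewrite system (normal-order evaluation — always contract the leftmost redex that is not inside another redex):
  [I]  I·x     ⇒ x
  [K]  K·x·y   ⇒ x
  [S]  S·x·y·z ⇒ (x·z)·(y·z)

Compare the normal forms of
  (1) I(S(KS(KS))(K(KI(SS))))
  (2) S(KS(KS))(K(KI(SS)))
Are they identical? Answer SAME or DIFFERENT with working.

Answer: SAME — A ⇓ SS(KI), B ⇓ SS(KI)

Derivation:
Term A:
  start: I(S(KS(KS))(K(KI(SS))))
  →1  S(KS(KS))(K(KI(SS)))
  →2  SS(K(KI(SS)))
  →3  SS(KI)

Term B:
  start: S(KS(KS))(K(KI(SS)))
  →1  SS(K(KI(SS)))
  →2  SS(KI)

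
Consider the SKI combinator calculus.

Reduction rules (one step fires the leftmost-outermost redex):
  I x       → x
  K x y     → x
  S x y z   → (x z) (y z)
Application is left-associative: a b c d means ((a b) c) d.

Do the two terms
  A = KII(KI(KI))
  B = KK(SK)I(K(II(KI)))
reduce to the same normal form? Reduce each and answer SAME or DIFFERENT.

Term A:
  start: KII(KI(KI))
  →1  I(KI(KI))
  →2  KI(KI)
  →3  I

Term B:
  start: KK(SK)I(K(II(KI)))
  →1  KI(K(II(KI)))
  →2  I

Answer: SAME — A ⇓ I, B ⇓ I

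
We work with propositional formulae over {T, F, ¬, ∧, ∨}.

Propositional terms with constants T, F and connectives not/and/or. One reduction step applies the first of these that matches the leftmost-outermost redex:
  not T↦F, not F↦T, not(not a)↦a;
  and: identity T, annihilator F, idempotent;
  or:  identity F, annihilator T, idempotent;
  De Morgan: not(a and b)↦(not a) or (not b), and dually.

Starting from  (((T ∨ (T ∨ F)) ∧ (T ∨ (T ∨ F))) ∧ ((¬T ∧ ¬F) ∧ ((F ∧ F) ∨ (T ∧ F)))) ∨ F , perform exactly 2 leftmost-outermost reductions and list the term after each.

Answer: after 2 steps: (T ∨ (T ∨ F)) ∧ ((¬T ∧ ¬F) ∧ ((F ∧ F) ∨ (T ∧ F)))

Reduction:
  start: (((T ∨ (T ∨ F)) ∧ (T ∨ (T ∨ F))) ∧ ((¬T ∧ ¬F) ∧ ((F ∧ F) ∨ (T ∧ F)))) ∨ F
  [1] ((T ∨ (T ∨ F)) ∧ (T ∨ (T ∨ F))) ∧ ((¬T ∧ ¬F) ∧ ((F ∧ F) ∨ (T ∧ F)))
  [2] (T ∨ (T ∨ F)) ∧ ((¬T ∧ ¬F) ∧ ((F ∧ F) ∨ (T ∧ F)))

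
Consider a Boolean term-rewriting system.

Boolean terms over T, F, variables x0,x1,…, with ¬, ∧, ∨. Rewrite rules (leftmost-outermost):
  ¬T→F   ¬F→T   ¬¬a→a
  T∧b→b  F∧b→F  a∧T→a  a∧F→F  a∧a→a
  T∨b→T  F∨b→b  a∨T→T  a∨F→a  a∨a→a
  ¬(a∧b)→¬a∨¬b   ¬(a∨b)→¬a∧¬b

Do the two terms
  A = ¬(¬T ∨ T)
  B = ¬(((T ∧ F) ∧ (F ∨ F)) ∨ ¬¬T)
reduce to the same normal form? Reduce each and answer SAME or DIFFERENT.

Answer: SAME — A ⇓ F, B ⇓ F

Working:
Term A:
  start: ¬(¬T ∨ T)
  →1  ¬¬T ∧ ¬T
  →2  T ∧ ¬T
  →3  ¬T
  →4  F

Term B:
  start: ¬(((T ∧ F) ∧ (F ∨ F)) ∨ ¬¬T)
  →1  ¬((T ∧ F) ∧ (F ∨ F)) ∧ ¬¬¬T
  →2  (¬(T ∧ F) ∨ ¬(F ∨ F)) ∧ ¬¬¬T
  →3  ((¬T ∨ ¬F) ∨ ¬(F ∨ F)) ∧ ¬¬¬T
  →4  ((F ∨ ¬F) ∨ ¬(F ∨ F)) ∧ ¬¬¬T
  →5  (¬F ∨ ¬(F ∨ F)) ∧ ¬¬¬T
  →6  (T ∨ ¬(F ∨ F)) ∧ ¬¬¬T
  →7  T ∧ ¬¬¬T
  →8  ¬¬¬T
  →9  ¬T
  →10  F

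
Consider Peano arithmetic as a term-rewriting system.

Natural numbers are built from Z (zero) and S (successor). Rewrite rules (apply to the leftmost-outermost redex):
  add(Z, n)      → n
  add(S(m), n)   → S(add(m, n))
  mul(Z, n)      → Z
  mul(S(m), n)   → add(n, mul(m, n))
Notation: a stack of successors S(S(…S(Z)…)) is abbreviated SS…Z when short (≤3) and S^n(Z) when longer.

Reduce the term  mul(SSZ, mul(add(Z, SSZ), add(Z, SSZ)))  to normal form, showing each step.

  start: mul(SSZ, mul(add(Z, SSZ), add(Z, SSZ)))
  →1  add(mul(add(Z, SSZ), add(Z, SSZ)), mul(SZ, mul(add(Z, SSZ), add(Z, SSZ))))
  →2  add(mul(SSZ, add(Z, SSZ)), mul(SZ, mul(add(Z, SSZ), add(Z, SSZ))))
  →3  add(add(add(Z, SSZ), mul(SZ, add(Z, SSZ))), mul(SZ, mul(add(Z, SSZ), add(Z, SSZ))))
  →4  add(add(SSZ, mul(SZ, add(Z, SSZ))), mul(SZ, mul(add(Z, SSZ), add(Z, SSZ))))
  →5  add(S(add(SZ, mul(SZ, add(Z, SSZ)))), mul(SZ, mul(add(Z, SSZ), add(Z, SSZ))))
  →6  S(add(add(SZ, mul(SZ, add(Z, SSZ))), mul(SZ, mul(add(Z, SSZ), add(Z, SSZ)))))
  →7  S(add(S(add(Z, mul(SZ, add(Z, SSZ)))), mul(SZ, mul(add(Z, SSZ), add(Z, SSZ)))))
  →8  S(S(add(add(Z, mul(SZ, add(Z, SSZ))), mul(SZ, mul(add(Z, SSZ), add(Z, SSZ))))))
  →9  S(S(add(mul(SZ, add(Z, SSZ)), mul(SZ, mul(add(Z, SSZ), add(Z, SSZ))))))
  →10  S(S(add(add(add(Z, SSZ), mul(Z, add(Z, SSZ))), mul(SZ, mul(add(Z, SSZ), add(Z, SSZ))))))
  →11  S(S(add(add(SSZ, mul(Z, add(Z, SSZ))), mul(SZ, mul(add(Z, SSZ), add(Z, SSZ))))))
  →12  S(S(add(S(add(SZ, mul(Z, add(Z, SSZ)))), mul(SZ, mul(add(Z, SSZ), add(Z, SSZ))))))
  →13  S(S(S(add(add(SZ, mul(Z, add(Z, SSZ))), mul(SZ, mul(add(Z, SSZ), add(Z, SSZ)))))))
  →14  S(S(S(add(S(add(Z, mul(Z, add(Z, SSZ)))), mul(SZ, mul(add(Z, SSZ), add(Z, SSZ)))))))
  →15  S(S(S(S(add(add(Z, mul(Z, add(Z, SSZ))), mul(SZ, mul(add(Z, SSZ), add(Z, SSZ))))))))
  →16  S(S(S(S(add(mul(Z, add(Z, SSZ)), mul(SZ, mul(add(Z, SSZ), add(Z, SSZ))))))))
  →17  S(S(S(S(add(Z, mul(SZ, mul(add(Z, SSZ), add(Z, SSZ))))))))
  →18  S(S(S(S(mul(SZ, mul(add(Z, SSZ), add(Z, SSZ)))))))
  →19  S(S(S(S(add(mul(add(Z, SSZ), add(Z, SSZ)), mul(Z, mul(add(Z, SSZ), add(Z, SSZ))))))))
  →20  S(S(S(S(add(mul(SSZ, add(Z, SSZ)), mul(Z, mul(add(Z, SSZ), add(Z, SSZ))))))))
  →21  S(S(S(S(add(add(add(Z, SSZ), mul(SZ, add(Z, SSZ))), mul(Z, mul(add(Z, SSZ), add(Z, SSZ))))))))
  →22  S(S(S(S(add(add(SSZ, mul(SZ, add(Z, SSZ))), mul(Z, mul(add(Z, SSZ), add(Z, SSZ))))))))
  →23  S(S(S(S(add(S(add(SZ, mul(SZ, add(Z, SSZ)))), mul(Z, mul(add(Z, SSZ), add(Z, SSZ))))))))
  →24  S(S(S(S(S(add(add(SZ, mul(SZ, add(Z, SSZ))), mul(Z, mul(add(Z, SSZ), add(Z, SSZ)))))))))
  →25  S(S(S(S(S(add(S(add(Z, mul(SZ, add(Z, SSZ)))), mul(Z, mul(add(Z, SSZ), add(Z, SSZ)))))))))
  →26  S(S(S(S(S(S(add(add(Z, mul(SZ, add(Z, SSZ))), mul(Z, mul(add(Z, SSZ), add(Z, SSZ))))))))))
  →27  S(S(S(S(S(S(add(mul(SZ, add(Z, SSZ)), mul(Z, mul(add(Z, SSZ), add(Z, SSZ))))))))))
  →28  S(S(S(S(S(S(add(add(add(Z, SSZ), mul(Z, add(Z, SSZ))), mul(Z, mul(add(Z, SSZ), add(Z, SSZ))))))))))
  →29  S(S(S(S(S(S(add(add(SSZ, mul(Z, add(Z, SSZ))), mul(Z, mul(add(Z, SSZ), add(Z, SSZ))))))))))
  →30  S(S(S(S(S(S(add(S(add(SZ, mul(Z, add(Z, SSZ)))), mul(Z, mul(add(Z, SSZ), add(Z, SSZ))))))))))
  →31  S(S(S(S(S(S(S(add(add(SZ, mul(Z, add(Z, SSZ))), mul(Z, mul(add(Z, SSZ), add(Z, SSZ)))))))))))
  →32  S(S(S(S(S(S(S(add(S(add(Z, mul(Z, add(Z, SSZ)))), mul(Z, mul(add(Z, SSZ), add(Z, SSZ)))))))))))
  →33  S(S(S(S(S(S(S(S(add(add(Z, mul(Z, add(Z, SSZ))), mul(Z, mul(add(Z, SSZ), add(Z, SSZ))))))))))))
  →34  S(S(S(S(S(S(S(S(add(mul(Z, add(Z, SSZ)), mul(Z, mul(add(Z, SSZ), add(Z, SSZ))))))))))))
  →35  S(S(S(S(S(S(S(S(add(Z, mul(Z, mul(add(Z, SSZ), add(Z, SSZ))))))))))))
  →36  S(S(S(S(S(S(S(S(mul(Z, mul(add(Z, SSZ), add(Z, SSZ)))))))))))
  →37  S^8(Z)

Answer: normal form = S^8(Z)  (in 37 steps)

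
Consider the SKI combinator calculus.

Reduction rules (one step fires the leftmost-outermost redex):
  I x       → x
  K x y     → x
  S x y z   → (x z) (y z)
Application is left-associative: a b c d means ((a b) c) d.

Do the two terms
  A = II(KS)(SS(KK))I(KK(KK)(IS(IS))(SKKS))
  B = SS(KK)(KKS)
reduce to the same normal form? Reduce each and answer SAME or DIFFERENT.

Term A:
  start: II(KS)(SS(KK))I(KK(KK)(IS(IS))(SKKS))
  →1  I(KS)(SS(KK))I(KK(KK)(IS(IS))(SKKS))
  →2  KS(SS(KK))I(KK(KK)(IS(IS))(SKKS))
  →3  SI(KK(KK)(IS(IS))(SKKS))
  →4  SI(K(IS(IS))(SKKS))
  →5  SI(IS(IS))
  →6  SI(S(IS))
  →7  SI(SS)

Term B:
  start: SS(KK)(KKS)
  →1  S(KKS)(KK(KKS))
  →2  SK(KK(KKS))
  →3  SKK

Answer: DIFFERENT — A ⇓ SI(SS), B ⇓ SKK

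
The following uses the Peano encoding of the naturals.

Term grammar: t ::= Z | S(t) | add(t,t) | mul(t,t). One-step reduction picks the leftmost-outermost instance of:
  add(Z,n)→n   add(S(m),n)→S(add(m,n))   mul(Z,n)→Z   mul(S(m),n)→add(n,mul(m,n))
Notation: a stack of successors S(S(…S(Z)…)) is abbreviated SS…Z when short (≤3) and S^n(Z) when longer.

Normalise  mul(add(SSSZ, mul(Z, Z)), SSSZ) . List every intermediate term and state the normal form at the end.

Answer: normal form = S^9(Z)  (in 21 steps)

Working:
  start: mul(add(SSSZ, mul(Z, Z)), SSSZ)
  →1  mul(S(add(SSZ, mul(Z, Z))), SSSZ)
  →2  add(SSSZ, mul(add(SSZ, mul(Z, Z)), SSSZ))
  →3  S(add(SSZ, mul(add(SSZ, mul(Z, Z)), SSSZ)))
  →4  S(S(add(SZ, mul(add(SSZ, mul(Z, Z)), SSSZ))))
  →5  S(S(S(add(Z, mul(add(SSZ, mul(Z, Z)), SSSZ)))))
  →6  S(S(S(mul(add(SSZ, mul(Z, Z)), SSSZ))))
  →7  S(S(S(mul(S(add(SZ, mul(Z, Z))), SSSZ))))
  →8  S(S(S(add(SSSZ, mul(add(SZ, mul(Z, Z)), SSSZ)))))
  →9  S(S(S(S(add(SSZ, mul(add(SZ, mul(Z, Z)), SSSZ))))))
  →10  S(S(S(S(S(add(SZ, mul(add(SZ, mul(Z, Z)), SSSZ)))))))
  →11  S(S(S(S(S(S(add(Z, mul(add(SZ, mul(Z, Z)), SSSZ))))))))
  →12  S(S(S(S(S(S(mul(add(SZ, mul(Z, Z)), SSSZ)))))))
  →13  S(S(S(S(S(S(mul(S(add(Z, mul(Z, Z))), SSSZ)))))))
  →14  S(S(S(S(S(S(add(SSSZ, mul(add(Z, mul(Z, Z)), SSSZ))))))))
  →15  S(S(S(S(S(S(S(add(SSZ, mul(add(Z, mul(Z, Z)), SSSZ)))))))))
  →16  S(S(S(S(S(S(S(S(add(SZ, mul(add(Z, mul(Z, Z)), SSSZ))))))))))
  →17  S(S(S(S(S(S(S(S(S(add(Z, mul(add(Z, mul(Z, Z)), SSSZ)))))))))))
  →18  S(S(S(S(S(S(S(S(S(mul(add(Z, mul(Z, Z)), SSSZ))))))))))
  →19  S(S(S(S(S(S(S(S(S(mul(mul(Z, Z), SSSZ))))))))))
  →20  S(S(S(S(S(S(S(S(S(mul(Z, SSSZ))))))))))
  →21  S^9(Z)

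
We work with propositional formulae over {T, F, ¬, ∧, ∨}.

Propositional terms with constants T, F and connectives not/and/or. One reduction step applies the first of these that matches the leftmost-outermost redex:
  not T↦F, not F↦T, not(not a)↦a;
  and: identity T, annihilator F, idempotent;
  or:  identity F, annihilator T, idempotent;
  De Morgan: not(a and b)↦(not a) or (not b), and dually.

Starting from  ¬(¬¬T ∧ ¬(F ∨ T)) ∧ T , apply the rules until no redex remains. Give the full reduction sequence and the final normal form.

  start: ¬(¬¬T ∧ ¬(F ∨ T)) ∧ T
  [1] ¬(¬¬T ∧ ¬(F ∨ T))
  [2] ¬¬¬T ∨ ¬¬(F ∨ T)
  [3] ¬T ∨ ¬¬(F ∨ T)
  [4] F ∨ ¬¬(F ∨ T)
  [5] ¬¬(F ∨ T)
  [6] F ∨ T
  [7] T

Answer: normal form = T  (in 7 steps)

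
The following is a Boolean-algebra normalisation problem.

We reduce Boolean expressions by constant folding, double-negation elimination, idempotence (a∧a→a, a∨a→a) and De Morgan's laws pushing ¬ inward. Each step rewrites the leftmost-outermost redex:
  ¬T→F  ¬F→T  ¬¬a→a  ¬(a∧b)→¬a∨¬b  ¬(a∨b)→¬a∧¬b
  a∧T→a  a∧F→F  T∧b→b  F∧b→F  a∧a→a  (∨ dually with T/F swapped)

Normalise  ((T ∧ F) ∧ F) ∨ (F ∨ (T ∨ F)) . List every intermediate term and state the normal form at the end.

Answer: normal form = T  (in 4 steps)

Reduction:
  start: ((T ∧ F) ∧ F) ∨ (F ∨ (T ∨ F))
  [1] F ∨ (F ∨ (T ∨ F))
  [2] F ∨ (T ∨ F)
  [3] T ∨ F
  [4] T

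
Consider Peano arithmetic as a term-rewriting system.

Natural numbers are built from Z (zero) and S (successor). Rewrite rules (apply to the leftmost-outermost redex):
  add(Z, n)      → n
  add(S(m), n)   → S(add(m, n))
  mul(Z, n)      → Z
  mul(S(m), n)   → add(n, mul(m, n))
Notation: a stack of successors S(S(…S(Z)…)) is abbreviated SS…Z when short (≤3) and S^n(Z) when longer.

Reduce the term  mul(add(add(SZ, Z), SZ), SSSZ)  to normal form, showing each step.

Answer: normal form = S^6(Z)  (in 15 steps)

Reduction:
  start: mul(add(add(SZ, Z), SZ), SSSZ)
  step 1: mul(add(S(add(Z, Z)), SZ), SSSZ)
  step 2: mul(S(add(add(Z, Z), SZ)), SSSZ)
  step 3: add(SSSZ, mul(add(add(Z, Z), SZ), SSSZ))
  step 4: S(add(SSZ, mul(add(add(Z, Z), SZ), SSSZ)))
  step 5: S(S(add(SZ, mul(add(add(Z, Z), SZ), SSSZ))))
  step 6: S(S(S(add(Z, mul(add(add(Z, Z), SZ), SSSZ)))))
  step 7: S(S(S(mul(add(add(Z, Z), SZ), SSSZ))))
  step 8: S(S(S(mul(add(Z, SZ), SSSZ))))
  step 9: S(S(S(mul(SZ, SSSZ))))
  step 10: S(S(S(add(SSSZ, mul(Z, SSSZ)))))
  step 11: S(S(S(S(add(SSZ, mul(Z, SSSZ))))))
  step 12: S(S(S(S(S(add(SZ, mul(Z, SSSZ)))))))
  step 13: S(S(S(S(S(S(add(Z, mul(Z, SSSZ))))))))
  step 14: S(S(S(S(S(S(mul(Z, SSSZ)))))))
  step 15: S^6(Z)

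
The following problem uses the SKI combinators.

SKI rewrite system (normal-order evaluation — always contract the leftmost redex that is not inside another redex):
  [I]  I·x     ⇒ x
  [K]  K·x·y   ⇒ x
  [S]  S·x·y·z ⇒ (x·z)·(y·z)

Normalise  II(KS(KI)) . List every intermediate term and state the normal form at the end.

  start: II(KS(KI))
  →1  I(KS(KI))
  →2  KS(KI)
  →3  S

Answer: normal form = S  (in 3 steps)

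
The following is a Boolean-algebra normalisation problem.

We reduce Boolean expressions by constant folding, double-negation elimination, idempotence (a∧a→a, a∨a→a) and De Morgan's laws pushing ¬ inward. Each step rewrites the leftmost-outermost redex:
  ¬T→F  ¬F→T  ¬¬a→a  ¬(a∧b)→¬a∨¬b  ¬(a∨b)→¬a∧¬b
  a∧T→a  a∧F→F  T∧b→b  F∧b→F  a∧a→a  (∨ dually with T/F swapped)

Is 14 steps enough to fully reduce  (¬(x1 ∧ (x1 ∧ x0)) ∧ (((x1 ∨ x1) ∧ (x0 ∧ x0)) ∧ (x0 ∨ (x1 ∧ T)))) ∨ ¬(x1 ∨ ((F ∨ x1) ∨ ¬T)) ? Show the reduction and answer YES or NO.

Answer: YES — reaches normal form ((¬x1 ∨ (¬x1 ∨ ¬x0)) ∧ ((x1 ∧ x0) ∧ (x0 ∨ x1))) ∨ ¬x1 in 13 ≤ 14 steps

Working:
  start: (¬(x1 ∧ (x1 ∧ x0)) ∧ (((x1 ∨ x1) ∧ (x0 ∧ x0)) ∧ (x0 ∨ (x1 ∧ T)))) ∨ ¬(x1 ∨ ((F ∨ x1) ∨ ¬T))
  step 1: ((¬x1 ∨ ¬(x1 ∧ x0)) ∧ (((x1 ∨ x1) ∧ (x0 ∧ x0)) ∧ (x0 ∨ (x1 ∧ T)))) ∨ ¬(x1 ∨ ((F ∨ x1) ∨ ¬T))
  step 2: ((¬x1 ∨ (¬x1 ∨ ¬x0)) ∧ (((x1 ∨ x1) ∧ (x0 ∧ x0)) ∧ (x0 ∨ (x1 ∧ T)))) ∨ ¬(x1 ∨ ((F ∨ x1) ∨ ¬T))
  step 3: ((¬x1 ∨ (¬x1 ∨ ¬x0)) ∧ ((x1 ∧ (x0 ∧ x0)) ∧ (x0 ∨ (x1 ∧ T)))) ∨ ¬(x1 ∨ ((F ∨ x1) ∨ ¬T))
  step 4: ((¬x1 ∨ (¬x1 ∨ ¬x0)) ∧ ((x1 ∧ x0) ∧ (x0 ∨ (x1 ∧ T)))) ∨ ¬(x1 ∨ ((F ∨ x1) ∨ ¬T))
  step 5: ((¬x1 ∨ (¬x1 ∨ ¬x0)) ∧ ((x1 ∧ x0) ∧ (x0 ∨ x1))) ∨ ¬(x1 ∨ ((F ∨ x1) ∨ ¬T))
  step 6: ((¬x1 ∨ (¬x1 ∨ ¬x0)) ∧ ((x1 ∧ x0) ∧ (x0 ∨ x1))) ∨ (¬x1 ∧ ¬((F ∨ x1) ∨ ¬T))
  step 7: ((¬x1 ∨ (¬x1 ∨ ¬x0)) ∧ ((x1 ∧ x0) ∧ (x0 ∨ x1))) ∨ (¬x1 ∧ (¬(F ∨ x1) ∧ ¬¬T))
  step 8: ((¬x1 ∨ (¬x1 ∨ ¬x0)) ∧ ((x1 ∧ x0) ∧ (x0 ∨ x1))) ∨ (¬x1 ∧ ((¬F ∧ ¬x1) ∧ ¬¬T))
  step 9: ((¬x1 ∨ (¬x1 ∨ ¬x0)) ∧ ((x1 ∧ x0) ∧ (x0 ∨ x1))) ∨ (¬x1 ∧ ((T ∧ ¬x1) ∧ ¬¬T))
  step 10: ((¬x1 ∨ (¬x1 ∨ ¬x0)) ∧ ((x1 ∧ x0) ∧ (x0 ∨ x1))) ∨ (¬x1 ∧ (¬x1 ∧ ¬¬T))
  step 11: ((¬x1 ∨ (¬x1 ∨ ¬x0)) ∧ ((x1 ∧ x0) ∧ (x0 ∨ x1))) ∨ (¬x1 ∧ (¬x1 ∧ T))
  step 12: ((¬x1 ∨ (¬x1 ∨ ¬x0)) ∧ ((x1 ∧ x0) ∧ (x0 ∨ x1))) ∨ (¬x1 ∧ ¬x1)
  step 13: ((¬x1 ∨ (¬x1 ∨ ¬x0)) ∧ ((x1 ∧ x0) ∧ (x0 ∨ x1))) ∨ ¬x1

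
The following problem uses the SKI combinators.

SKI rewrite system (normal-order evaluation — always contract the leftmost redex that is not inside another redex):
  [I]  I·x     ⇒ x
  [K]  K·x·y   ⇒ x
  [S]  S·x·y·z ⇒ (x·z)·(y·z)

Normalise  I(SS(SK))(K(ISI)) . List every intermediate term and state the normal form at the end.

  start: I(SS(SK))(K(ISI))
  →1  SS(SK)(K(ISI))
  →2  S(K(ISI))(SK(K(ISI)))
  →3  S(K(SI))(SK(K(ISI)))
  →4  S(K(SI))(SK(K(SI)))

Answer: normal form = S(K(SI))(SK(K(SI)))  (in 4 steps)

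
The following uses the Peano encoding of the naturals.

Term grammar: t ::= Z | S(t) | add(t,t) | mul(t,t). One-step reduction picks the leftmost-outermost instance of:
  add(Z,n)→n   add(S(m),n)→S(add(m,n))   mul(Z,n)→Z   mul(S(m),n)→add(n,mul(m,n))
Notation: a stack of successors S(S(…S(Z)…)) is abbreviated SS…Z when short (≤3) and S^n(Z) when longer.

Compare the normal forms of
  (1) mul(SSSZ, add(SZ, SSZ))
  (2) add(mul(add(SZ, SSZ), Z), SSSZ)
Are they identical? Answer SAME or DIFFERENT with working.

Answer: DIFFERENT — A ⇓ S^9(Z), B ⇓ SSSZ

Working:
Term A:
  start: mul(SSSZ, add(SZ, SSZ))
  [1] add(add(SZ, SSZ), mul(SSZ, add(SZ, SSZ)))
  [2] add(S(add(Z, SSZ)), mul(SSZ, add(SZ, SSZ)))
  [3] S(add(add(Z, SSZ), mul(SSZ, add(SZ, SSZ))))
  [4] S(add(SSZ, mul(SSZ, add(SZ, SSZ))))
  [5] S(S(add(SZ, mul(SSZ, add(SZ, SSZ)))))
  [6] S(S(S(add(Z, mul(SSZ, add(SZ, SSZ))))))
  [7] S(S(S(mul(SSZ, add(SZ, SSZ)))))
  [8] S(S(S(add(add(SZ, SSZ), mul(SZ, add(SZ, SSZ))))))
  [9] S(S(S(add(S(add(Z, SSZ)), mul(SZ, add(SZ, SSZ))))))
  [10] S(S(S(S(add(add(Z, SSZ), mul(SZ, add(SZ, SSZ)))))))
  [11] S(S(S(S(add(SSZ, mul(SZ, add(SZ, SSZ)))))))
  [12] S(S(S(S(S(add(SZ, mul(SZ, add(SZ, SSZ))))))))
  [13] S(S(S(S(S(S(add(Z, mul(SZ, add(SZ, SSZ)))))))))
  [14] S(S(S(S(S(S(mul(SZ, add(SZ, SSZ))))))))
  [15] S(S(S(S(S(S(add(add(SZ, SSZ), mul(Z, add(SZ, SSZ)))))))))
  [16] S(S(S(S(S(S(add(S(add(Z, SSZ)), mul(Z, add(SZ, SSZ)))))))))
  [17] S(S(S(S(S(S(S(add(add(Z, SSZ), mul(Z, add(SZ, SSZ))))))))))
  [18] S(S(S(S(S(S(S(add(SSZ, mul(Z, add(SZ, SSZ))))))))))
  [19] S(S(S(S(S(S(S(S(add(SZ, mul(Z, add(SZ, SSZ)))))))))))
  [20] S(S(S(S(S(S(S(S(S(add(Z, mul(Z, add(SZ, SSZ))))))))))))
  [21] S(S(S(S(S(S(S(S(S(mul(Z, add(SZ, SSZ)))))))))))
  [22] S^9(Z)

Term B:
  start: add(mul(add(SZ, SSZ), Z), SSSZ)
  [1] add(mul(S(add(Z, SSZ)), Z), SSSZ)
  [2] add(add(Z, mul(add(Z, SSZ), Z)), SSSZ)
  [3] add(mul(add(Z, SSZ), Z), SSSZ)
  [4] add(mul(SSZ, Z), SSSZ)
  [5] add(add(Z, mul(SZ, Z)), SSSZ)
  [6] add(mul(SZ, Z), SSSZ)
  [7] add(add(Z, mul(Z, Z)), SSSZ)
  [8] add(mul(Z, Z), SSSZ)
  [9] add(Z, SSSZ)
  [10] SSSZ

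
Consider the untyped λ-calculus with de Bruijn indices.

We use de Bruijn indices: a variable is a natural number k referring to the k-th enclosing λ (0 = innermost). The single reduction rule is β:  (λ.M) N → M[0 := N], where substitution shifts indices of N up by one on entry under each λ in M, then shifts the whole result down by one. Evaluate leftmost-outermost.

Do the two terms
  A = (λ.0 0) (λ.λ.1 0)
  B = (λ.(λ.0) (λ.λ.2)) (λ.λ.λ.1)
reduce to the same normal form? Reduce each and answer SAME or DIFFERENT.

Term A:
  start: (λ.0 0) (λ.λ.1 0)
  [1] (λ.λ.1 0) (λ.λ.1 0)
  [2] λ.(λ.λ.1 0) 0
  [3] λ.λ.1 0

Term B:
  start: (λ.(λ.0) (λ.λ.2)) (λ.λ.λ.1)
  [1] (λ.0) (λ.λ.λ.λ.λ.1)
  [2] λ.λ.λ.λ.λ.1

Answer: DIFFERENT — A ⇓ λ.λ.1 0, B ⇓ λ.λ.λ.λ.λ.1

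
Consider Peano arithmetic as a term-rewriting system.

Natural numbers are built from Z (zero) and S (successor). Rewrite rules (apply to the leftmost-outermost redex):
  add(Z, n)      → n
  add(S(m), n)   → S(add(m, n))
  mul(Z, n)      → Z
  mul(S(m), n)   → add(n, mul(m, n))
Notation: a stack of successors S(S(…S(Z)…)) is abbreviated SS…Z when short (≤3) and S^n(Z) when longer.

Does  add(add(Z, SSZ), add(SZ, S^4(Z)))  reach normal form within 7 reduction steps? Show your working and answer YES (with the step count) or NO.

Answer: YES — reaches normal form S^7(Z) in 6 ≤ 7 steps

Working:
  start: add(add(Z, SSZ), add(SZ, S^4(Z)))
  →1  add(SSZ, add(SZ, S^4(Z)))
  →2  S(add(SZ, add(SZ, S^4(Z))))
  →3  S(S(add(Z, add(SZ, S^4(Z)))))
  →4  S(S(add(SZ, S^4(Z))))
  →5  S(S(S(add(Z, S^4(Z)))))
  →6  S^7(Z)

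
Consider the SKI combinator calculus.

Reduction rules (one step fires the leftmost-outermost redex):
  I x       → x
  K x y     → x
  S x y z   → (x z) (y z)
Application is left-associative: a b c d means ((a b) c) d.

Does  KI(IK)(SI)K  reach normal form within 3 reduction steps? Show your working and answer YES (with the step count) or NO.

  start: KI(IK)(SI)K
  step 1: I(SI)K
  step 2: SIK

Answer: YES — reaches normal form SIK in 2 ≤ 3 steps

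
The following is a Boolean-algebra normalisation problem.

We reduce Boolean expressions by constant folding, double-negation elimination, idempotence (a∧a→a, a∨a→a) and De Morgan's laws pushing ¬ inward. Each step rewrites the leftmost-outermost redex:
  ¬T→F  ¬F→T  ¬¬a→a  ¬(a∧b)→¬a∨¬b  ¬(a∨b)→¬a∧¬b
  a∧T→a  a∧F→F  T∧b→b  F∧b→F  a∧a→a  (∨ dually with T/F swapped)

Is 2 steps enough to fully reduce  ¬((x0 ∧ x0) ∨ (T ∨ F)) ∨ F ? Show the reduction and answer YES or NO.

  start: ¬((x0 ∧ x0) ∨ (T ∨ F)) ∨ F
  step 1: ¬((x0 ∧ x0) ∨ (T ∨ F))
  step 2: ¬(x0 ∧ x0) ∧ ¬(T ∨ F)

Answer: NO — after 2 steps the term is ¬(x0 ∧ x0) ∧ ¬(T ∨ F), not yet normal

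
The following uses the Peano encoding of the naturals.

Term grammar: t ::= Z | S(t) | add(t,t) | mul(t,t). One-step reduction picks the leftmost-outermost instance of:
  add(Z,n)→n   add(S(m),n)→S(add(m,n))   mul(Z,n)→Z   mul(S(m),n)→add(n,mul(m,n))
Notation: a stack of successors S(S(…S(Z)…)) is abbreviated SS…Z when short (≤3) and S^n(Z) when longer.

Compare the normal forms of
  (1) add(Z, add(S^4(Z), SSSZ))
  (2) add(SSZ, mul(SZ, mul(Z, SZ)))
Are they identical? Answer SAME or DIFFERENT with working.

Answer: DIFFERENT — A ⇓ S^7(Z), B ⇓ SSZ

Reduction:
Term A:
  start: add(Z, add(S^4(Z), SSSZ))
  step 1: add(S^4(Z), SSSZ)
  step 2: S(add(SSSZ, SSSZ))
  step 3: S(S(add(SSZ, SSSZ)))
  step 4: S(S(S(add(SZ, SSSZ))))
  step 5: S(S(S(S(add(Z, SSSZ)))))
  step 6: S^7(Z)

Term B:
  start: add(SSZ, mul(SZ, mul(Z, SZ)))
  step 1: S(add(SZ, mul(SZ, mul(Z, SZ))))
  step 2: S(S(add(Z, mul(SZ, mul(Z, SZ)))))
  step 3: S(S(mul(SZ, mul(Z, SZ))))
  step 4: S(S(add(mul(Z, SZ), mul(Z, mul(Z, SZ)))))
  step 5: S(S(add(Z, mul(Z, mul(Z, SZ)))))
  step 6: S(S(mul(Z, mul(Z, SZ))))
  step 7: SSZ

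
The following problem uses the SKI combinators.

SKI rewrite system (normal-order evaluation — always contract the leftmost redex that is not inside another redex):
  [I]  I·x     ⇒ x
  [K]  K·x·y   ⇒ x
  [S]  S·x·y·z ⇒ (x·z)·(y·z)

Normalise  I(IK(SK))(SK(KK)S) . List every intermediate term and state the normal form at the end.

Answer: normal form = SK  (in 3 steps)

Reduction:
  start: I(IK(SK))(SK(KK)S)
  [1] IK(SK)(SK(KK)S)
  [2] K(SK)(SK(KK)S)
  [3] SK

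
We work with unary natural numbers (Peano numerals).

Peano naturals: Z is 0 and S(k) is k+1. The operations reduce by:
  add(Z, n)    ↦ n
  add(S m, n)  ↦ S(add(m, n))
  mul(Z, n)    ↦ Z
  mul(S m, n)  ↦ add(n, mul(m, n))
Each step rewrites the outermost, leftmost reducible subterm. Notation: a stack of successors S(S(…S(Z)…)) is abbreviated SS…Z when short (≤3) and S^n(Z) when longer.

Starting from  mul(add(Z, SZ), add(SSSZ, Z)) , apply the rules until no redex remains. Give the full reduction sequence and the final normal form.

  start: mul(add(Z, SZ), add(SSSZ, Z))
  [1] mul(SZ, add(SSSZ, Z))
  [2] add(add(SSSZ, Z), mul(Z, add(SSSZ, Z)))
  [3] add(S(add(SSZ, Z)), mul(Z, add(SSSZ, Z)))
  [4] S(add(add(SSZ, Z), mul(Z, add(SSSZ, Z))))
  [5] S(add(S(add(SZ, Z)), mul(Z, add(SSSZ, Z))))
  [6] S(S(add(add(SZ, Z), mul(Z, add(SSSZ, Z)))))
  [7] S(S(add(S(add(Z, Z)), mul(Z, add(SSSZ, Z)))))
  [8] S(S(S(add(add(Z, Z), mul(Z, add(SSSZ, Z))))))
  [9] S(S(S(add(Z, mul(Z, add(SSSZ, Z))))))
  [10] S(S(S(mul(Z, add(SSSZ, Z)))))
  [11] SSSZ

Answer: normal form = SSSZ  (in 11 steps)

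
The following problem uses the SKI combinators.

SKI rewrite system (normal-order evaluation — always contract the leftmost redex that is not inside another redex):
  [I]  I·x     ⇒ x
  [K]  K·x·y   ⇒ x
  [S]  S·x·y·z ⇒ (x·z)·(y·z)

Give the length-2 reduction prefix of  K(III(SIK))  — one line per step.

Answer: after 2 steps: K(I(SIK))

Derivation:
  start: K(III(SIK))
  [1] K(II(SIK))
  [2] K(I(SIK))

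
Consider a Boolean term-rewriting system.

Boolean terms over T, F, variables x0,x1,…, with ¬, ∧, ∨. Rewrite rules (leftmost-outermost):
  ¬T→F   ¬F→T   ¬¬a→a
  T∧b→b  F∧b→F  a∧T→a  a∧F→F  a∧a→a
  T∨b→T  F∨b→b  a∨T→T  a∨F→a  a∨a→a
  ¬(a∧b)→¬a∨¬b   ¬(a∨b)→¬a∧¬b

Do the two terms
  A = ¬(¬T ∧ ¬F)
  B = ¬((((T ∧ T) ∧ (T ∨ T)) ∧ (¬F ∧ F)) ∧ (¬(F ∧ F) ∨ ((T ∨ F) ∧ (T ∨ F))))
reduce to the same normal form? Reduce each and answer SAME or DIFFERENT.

Term A:
  start: ¬(¬T ∧ ¬F)
  →1  ¬¬T ∨ ¬¬F
  →2  T ∨ ¬¬F
  →3  T

Term B:
  start: ¬((((T ∧ T) ∧ (T ∨ T)) ∧ (¬F ∧ F)) ∧ (¬(F ∧ F) ∨ ((T ∨ F) ∧ (T ∨ F))))
  →1  ¬(((T ∧ T) ∧ (T ∨ T)) ∧ (¬F ∧ F)) ∨ ¬(¬(F ∧ F) ∨ ((T ∨ F) ∧ (T ∨ F)))
  →2  (¬((T ∧ T) ∧ (T ∨ T)) ∨ ¬(¬F ∧ F)) ∨ ¬(¬(F ∧ F) ∨ ((T ∨ F) ∧ (T ∨ F)))
  →3  ((¬(T ∧ T) ∨ ¬(T ∨ T)) ∨ ¬(¬F ∧ F)) ∨ ¬(¬(F ∧ F) ∨ ((T ∨ F) ∧ (T ∨ F)))
  →4  (((¬T ∨ ¬T) ∨ ¬(T ∨ T)) ∨ ¬(¬F ∧ F)) ∨ ¬(¬(F ∧ F) ∨ ((T ∨ F) ∧ (T ∨ F)))
  →5  ((¬T ∨ ¬(T ∨ T)) ∨ ¬(¬F ∧ F)) ∨ ¬(¬(F ∧ F) ∨ ((T ∨ F) ∧ (T ∨ F)))
  →6  ((F ∨ ¬(T ∨ T)) ∨ ¬(¬F ∧ F)) ∨ ¬(¬(F ∧ F) ∨ ((T ∨ F) ∧ (T ∨ F)))
  →7  (¬(T ∨ T) ∨ ¬(¬F ∧ F)) ∨ ¬(¬(F ∧ F) ∨ ((T ∨ F) ∧ (T ∨ F)))
  →8  ((¬T ∧ ¬T) ∨ ¬(¬F ∧ F)) ∨ ¬(¬(F ∧ F) ∨ ((T ∨ F) ∧ (T ∨ F)))
  →9  (¬T ∨ ¬(¬F ∧ F)) ∨ ¬(¬(F ∧ F) ∨ ((T ∨ F) ∧ (T ∨ F)))
  →10  (F ∨ ¬(¬F ∧ F)) ∨ ¬(¬(F ∧ F) ∨ ((T ∨ F) ∧ (T ∨ F)))
  →11  ¬(¬F ∧ F) ∨ ¬(¬(F ∧ F) ∨ ((T ∨ F) ∧ (T ∨ F)))
  →12  (¬¬F ∨ ¬F) ∨ ¬(¬(F ∧ F) ∨ ((T ∨ F) ∧ (T ∨ F)))
  →13  (F ∨ ¬F) ∨ ¬(¬(F ∧ F) ∨ ((T ∨ F) ∧ (T ∨ F)))
  →14  ¬F ∨ ¬(¬(F ∧ F) ∨ ((T ∨ F) ∧ (T ∨ F)))
  →15  T ∨ ¬(¬(F ∧ F) ∨ ((T ∨ F) ∧ (T ∨ F)))
  →16  T

Answer: SAME — A ⇓ T, B ⇓ T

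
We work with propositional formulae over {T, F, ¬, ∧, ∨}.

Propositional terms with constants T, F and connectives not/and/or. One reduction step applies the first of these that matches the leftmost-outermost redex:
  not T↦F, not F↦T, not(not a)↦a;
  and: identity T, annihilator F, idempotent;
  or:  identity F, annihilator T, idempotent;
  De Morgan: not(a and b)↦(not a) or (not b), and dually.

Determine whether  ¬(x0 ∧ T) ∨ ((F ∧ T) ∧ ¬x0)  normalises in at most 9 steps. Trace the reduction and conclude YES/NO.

  start: ¬(x0 ∧ T) ∨ ((F ∧ T) ∧ ¬x0)
  step 1: (¬x0 ∨ ¬T) ∨ ((F ∧ T) ∧ ¬x0)
  step 2: (¬x0 ∨ F) ∨ ((F ∧ T) ∧ ¬x0)
  step 3: ¬x0 ∨ ((F ∧ T) ∧ ¬x0)
  step 4: ¬x0 ∨ (F ∧ ¬x0)
  step 5: ¬x0 ∨ F
  step 6: ¬x0

Answer: YES — reaches normal form ¬x0 in 6 ≤ 9 steps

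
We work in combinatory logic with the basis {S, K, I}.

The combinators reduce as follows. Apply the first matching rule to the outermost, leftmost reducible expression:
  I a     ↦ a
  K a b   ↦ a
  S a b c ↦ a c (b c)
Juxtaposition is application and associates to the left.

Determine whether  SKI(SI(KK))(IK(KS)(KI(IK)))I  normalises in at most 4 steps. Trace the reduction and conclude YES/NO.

  start: SKI(SI(KK))(IK(KS)(KI(IK)))I
  [1] K(SI(KK))(I(SI(KK)))(IK(KS)(KI(IK)))I
  [2] SI(KK)(IK(KS)(KI(IK)))I
  [3] I(IK(KS)(KI(IK)))(KK(IK(KS)(KI(IK))))I
  [4] IK(KS)(KI(IK))(KK(IK(KS)(KI(IK))))I

Answer: NO — after 4 steps the term is IK(KS)(KI(IK))(KK(IK(KS)(KI(IK))))I, not yet normal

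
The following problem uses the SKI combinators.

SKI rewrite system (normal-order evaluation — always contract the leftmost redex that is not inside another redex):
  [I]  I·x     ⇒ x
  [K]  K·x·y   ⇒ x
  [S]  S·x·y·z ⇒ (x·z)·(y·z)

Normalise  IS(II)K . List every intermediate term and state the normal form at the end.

  start: IS(II)K
  step 1: S(II)K
  step 2: SIK

Answer: normal form = SIK  (in 2 steps)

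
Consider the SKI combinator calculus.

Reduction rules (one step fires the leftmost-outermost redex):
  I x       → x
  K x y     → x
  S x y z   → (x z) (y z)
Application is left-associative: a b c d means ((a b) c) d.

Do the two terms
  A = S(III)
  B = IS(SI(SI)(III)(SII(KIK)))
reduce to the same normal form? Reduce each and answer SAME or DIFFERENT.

Term A:
  start: S(III)
  [1] S(II)
  [2] SI

Term B:
  start: IS(SI(SI)(III)(SII(KIK)))
  [1] S(SI(SI)(III)(SII(KIK)))
  [2] S(I(III)(SI(III))(SII(KIK)))
  [3] S(III(SI(III))(SII(KIK)))
  [4] S(II(SI(III))(SII(KIK)))
  [5] S(I(SI(III))(SII(KIK)))
  [6] S(SI(III)(SII(KIK)))
  [7] S(I(SII(KIK))(III(SII(KIK))))
  [8] S(SII(KIK)(III(SII(KIK))))
  [9] S(I(KIK)(I(KIK))(III(SII(KIK))))
  [10] S(KIK(I(KIK))(III(SII(KIK))))
  [11] S(I(I(KIK))(III(SII(KIK))))
  [12] S(I(KIK)(III(SII(KIK))))
  [13] S(KIK(III(SII(KIK))))
  [14] S(I(III(SII(KIK))))
  [15] S(III(SII(KIK)))
  [16] S(II(SII(KIK)))
  [17] S(I(SII(KIK)))
  [18] S(SII(KIK))
  [19] S(I(KIK)(I(KIK)))
  [20] S(KIK(I(KIK)))
  [21] S(I(I(KIK)))
  [22] S(I(KIK))
  [23] S(KIK)
  [24] SI

Answer: SAME — A ⇓ SI, B ⇓ SI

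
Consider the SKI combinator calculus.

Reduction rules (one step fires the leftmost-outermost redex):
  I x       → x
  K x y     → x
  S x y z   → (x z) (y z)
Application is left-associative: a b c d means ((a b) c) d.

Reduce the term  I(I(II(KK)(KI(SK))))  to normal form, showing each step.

  start: I(I(II(KK)(KI(SK))))
  →1  I(II(KK)(KI(SK)))
  →2  II(KK)(KI(SK))
  →3  I(KK)(KI(SK))
  →4  KK(KI(SK))
  →5  K

Answer: normal form = K  (in 5 steps)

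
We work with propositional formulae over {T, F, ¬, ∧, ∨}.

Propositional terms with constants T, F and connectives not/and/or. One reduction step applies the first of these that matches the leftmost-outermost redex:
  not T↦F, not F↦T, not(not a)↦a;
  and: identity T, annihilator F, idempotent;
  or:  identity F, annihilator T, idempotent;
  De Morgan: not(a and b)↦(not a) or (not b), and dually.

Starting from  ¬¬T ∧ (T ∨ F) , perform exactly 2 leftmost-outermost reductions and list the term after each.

  start: ¬¬T ∧ (T ∨ F)
  →1  T ∧ (T ∨ F)
  →2  T ∨ F

Answer: after 2 steps: T ∨ F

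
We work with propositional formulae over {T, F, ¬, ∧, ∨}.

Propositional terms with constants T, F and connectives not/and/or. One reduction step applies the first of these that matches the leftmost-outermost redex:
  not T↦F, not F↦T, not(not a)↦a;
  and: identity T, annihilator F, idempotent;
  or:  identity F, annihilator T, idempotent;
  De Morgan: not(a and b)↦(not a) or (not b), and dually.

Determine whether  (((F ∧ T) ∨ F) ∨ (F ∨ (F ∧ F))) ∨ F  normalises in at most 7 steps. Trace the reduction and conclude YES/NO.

  start: (((F ∧ T) ∨ F) ∨ (F ∨ (F ∧ F))) ∨ F
  →1  ((F ∧ T) ∨ F) ∨ (F ∨ (F ∧ F))
  →2  (F ∧ T) ∨ (F ∨ (F ∧ F))
  →3  F ∨ (F ∨ (F ∧ F))
  →4  F ∨ (F ∧ F)
  →5  F ∧ F
  →6  F

Answer: YES — reaches normal form F in 6 ≤ 7 steps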